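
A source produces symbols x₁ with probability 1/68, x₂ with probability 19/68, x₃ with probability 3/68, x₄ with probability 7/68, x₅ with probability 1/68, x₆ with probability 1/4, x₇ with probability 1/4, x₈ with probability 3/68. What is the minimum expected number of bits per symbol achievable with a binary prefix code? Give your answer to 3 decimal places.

2.441 bits/symbol

Repeatedly combine the two least-probable nodes; the expected code length is the sum of the merged weights.
merge 1/68 + 1/68 → 1/34
merge 1/34 + 3/68 → 5/68
merge 3/68 + 5/68 → 2/17
merge 7/68 + 2/17 → 15/68
merge 15/68 + 1/4 → 8/17
merge 1/4 + 19/68 → 9/17
merge 8/17 + 9/17 → 1
L = 1/34 + 5/68 + 2/17 + 15/68 + 8/17 + 9/17 + 1 = 83/34 ≈ 2.441 bits/symbol.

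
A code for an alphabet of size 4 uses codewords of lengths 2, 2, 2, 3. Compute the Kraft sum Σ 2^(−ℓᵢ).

With common denominator 2^3 = 8: Σ 2^(−ℓᵢ) = 2/8 + 2/8 + 2/8 + 1/8 = 7/8 = 0.875.

0.875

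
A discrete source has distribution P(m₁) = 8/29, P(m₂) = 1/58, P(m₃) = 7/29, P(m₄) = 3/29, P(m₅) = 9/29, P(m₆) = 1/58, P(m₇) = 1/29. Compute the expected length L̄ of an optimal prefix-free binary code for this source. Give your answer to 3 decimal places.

2.276 bits/symbol

Repeatedly combine the two least-probable nodes; the expected code length is the sum of the merged weights.
merge 1/58 + 1/58 → 1/29
merge 1/29 + 1/29 → 2/29
merge 2/29 + 3/29 → 5/29
merge 5/29 + 7/29 → 12/29
merge 8/29 + 9/29 → 17/29
merge 12/29 + 17/29 → 1
L = 1/29 + 2/29 + 5/29 + 12/29 + 17/29 + 1 = 66/29 ≈ 2.276 bits/symbol.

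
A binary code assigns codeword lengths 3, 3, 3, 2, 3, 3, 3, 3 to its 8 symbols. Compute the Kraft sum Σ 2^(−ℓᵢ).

With common denominator 2^3 = 8: Σ 2^(−ℓᵢ) = 1/8 + 1/8 + 1/8 + 2/8 + 1/8 + 1/8 + 1/8 + 1/8 = 9/8 = 1.125.

1.125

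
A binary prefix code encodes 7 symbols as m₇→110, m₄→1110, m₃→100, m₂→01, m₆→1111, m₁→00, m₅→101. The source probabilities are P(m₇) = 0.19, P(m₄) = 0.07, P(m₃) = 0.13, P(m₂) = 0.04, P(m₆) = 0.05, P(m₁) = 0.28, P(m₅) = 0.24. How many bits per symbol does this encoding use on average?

2.8 bits/symbol

L̄ = Σ pᵢ·ℓᵢ = 0.19·3 + 0.07·4 + 0.13·3 + 0.04·2 + 0.05·4 + 0.28·2 + 0.24·3 = 2.8 bits/symbol.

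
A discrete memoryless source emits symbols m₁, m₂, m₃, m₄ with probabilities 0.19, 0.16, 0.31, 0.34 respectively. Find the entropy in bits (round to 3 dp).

1.931 bits

H = −Σ pᵢ log₂ pᵢ.
−0.19·log₂(0.19) = 0.4552
−0.16·log₂(0.16) = 0.4230
−0.31·log₂(0.31) = 0.5238
−0.34·log₂(0.34) = 0.5292
Sum ≈ 1.9312 → 1.931 bits.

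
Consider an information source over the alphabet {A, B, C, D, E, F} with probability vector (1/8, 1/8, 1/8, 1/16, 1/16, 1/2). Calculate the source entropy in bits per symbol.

Each probability is a power of 1/2, so log₂(1/p) is an integer.
H = Σ p·log₂(1/p) = 1/8·3 + 1/8·3 + 1/8·3 + 1/16·4 + 1/16·4 + 1/2·1 = 2.125 bits.

2.125 bits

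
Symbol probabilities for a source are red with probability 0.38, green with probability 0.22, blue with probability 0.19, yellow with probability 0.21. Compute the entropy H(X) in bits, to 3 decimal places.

1.939 bits

H = −Σ pᵢ log₂ pᵢ.
−0.38·log₂(0.38) = 0.5305
−0.22·log₂(0.22) = 0.4806
−0.19·log₂(0.19) = 0.4552
−0.21·log₂(0.21) = 0.4728
Sum ≈ 1.9391 → 1.939 bits.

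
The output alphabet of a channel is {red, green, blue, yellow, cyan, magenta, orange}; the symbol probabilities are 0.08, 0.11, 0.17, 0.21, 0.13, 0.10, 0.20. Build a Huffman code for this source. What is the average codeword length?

Repeatedly combine the two least-probable nodes; the expected code length is the sum of the merged weights.
merge 2/25 + 1/10 → 9/50
merge 11/100 + 13/100 → 6/25
merge 17/100 + 9/50 → 7/20
merge 1/5 + 21/100 → 41/100
merge 6/25 + 7/20 → 59/100
merge 41/100 + 59/100 → 1
L = 9/50 + 6/25 + 7/20 + 41/100 + 59/100 + 1 = 277/100 = 2.77 bits/symbol.

2.77 bits/symbol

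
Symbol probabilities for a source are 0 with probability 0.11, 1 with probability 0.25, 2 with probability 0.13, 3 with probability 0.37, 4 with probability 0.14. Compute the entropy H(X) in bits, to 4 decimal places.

2.1608 bits

H = −Σ pᵢ log₂ pᵢ.
−0.11·log₂(0.11) = 0.3503
−0.25·log₂(0.25) = 0.5000
−0.13·log₂(0.13) = 0.3826
−0.37·log₂(0.37) = 0.5307
−0.14·log₂(0.14) = 0.3971
Sum ≈ 2.1608 → 2.1608 bits.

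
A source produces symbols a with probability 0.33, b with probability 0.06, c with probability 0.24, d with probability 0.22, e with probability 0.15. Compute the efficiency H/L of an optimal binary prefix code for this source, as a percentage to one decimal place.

97.6%

Entropy H = −Σ p log₂ p ≈ 2.1566 bits.
Huffman merges: 3/50+3/20→21/100; 21/100+11/50→43/100; 6/25+33/100→57/100; 43/100+57/100→1. L = 221/100 ≈ 2.2100.
Efficiency = H/L = 2.1566/2.2100 = 97.6%.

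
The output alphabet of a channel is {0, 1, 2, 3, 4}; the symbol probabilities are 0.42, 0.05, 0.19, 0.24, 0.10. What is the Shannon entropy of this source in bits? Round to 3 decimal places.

2.023 bits

H = −Σ pᵢ log₂ pᵢ.
−0.42·log₂(0.42) = 0.5256
−0.05·log₂(0.05) = 0.2161
−0.19·log₂(0.19) = 0.4552
−0.24·log₂(0.24) = 0.4941
−0.10·log₂(0.10) = 0.3322
Sum ≈ 2.0233 → 2.023 bits.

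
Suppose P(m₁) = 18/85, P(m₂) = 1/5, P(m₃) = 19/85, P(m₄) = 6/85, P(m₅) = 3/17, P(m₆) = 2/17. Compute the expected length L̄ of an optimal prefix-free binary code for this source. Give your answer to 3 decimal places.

2.553 bits/symbol

Repeatedly combine the two least-probable nodes; the expected code length is the sum of the merged weights.
merge 6/85 + 2/17 → 16/85
merge 3/17 + 16/85 → 31/85
merge 1/5 + 18/85 → 7/17
merge 19/85 + 31/85 → 10/17
merge 7/17 + 10/17 → 1
L = 16/85 + 31/85 + 7/17 + 10/17 + 1 = 217/85 ≈ 2.553 bits/symbol.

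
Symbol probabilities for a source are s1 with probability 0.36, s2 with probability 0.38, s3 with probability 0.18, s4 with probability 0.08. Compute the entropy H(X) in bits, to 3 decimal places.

H = −Σ pᵢ log₂ pᵢ.
−0.36·log₂(0.36) = 0.5306
−0.38·log₂(0.38) = 0.5305
−0.18·log₂(0.18) = 0.4453
−0.08·log₂(0.08) = 0.2915
Sum ≈ 1.7979 → 1.798 bits.

1.798 bits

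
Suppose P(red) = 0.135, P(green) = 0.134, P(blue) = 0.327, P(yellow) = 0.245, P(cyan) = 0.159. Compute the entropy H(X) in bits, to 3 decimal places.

2.225 bits

H = −Σ pᵢ log₂ pᵢ.
−0.135·log₂(0.135) = 0.3900
−0.134·log₂(0.134) = 0.3886
−0.327·log₂(0.327) = 0.5273
−0.245·log₂(0.245) = 0.4971
−0.159·log₂(0.159) = 0.4218
Sum ≈ 2.2249 → 2.225 bits.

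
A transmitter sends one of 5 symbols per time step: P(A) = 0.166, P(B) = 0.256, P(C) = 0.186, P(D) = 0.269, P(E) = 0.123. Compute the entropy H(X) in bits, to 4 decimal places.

2.2661 bits

H = −Σ pᵢ log₂ pᵢ.
−0.166·log₂(0.166) = 0.4301
−0.256·log₂(0.256) = 0.5032
−0.186·log₂(0.186) = 0.4514
−0.269·log₂(0.269) = 0.5096
−0.123·log₂(0.123) = 0.3719
Sum ≈ 2.2661 → 2.2661 bits.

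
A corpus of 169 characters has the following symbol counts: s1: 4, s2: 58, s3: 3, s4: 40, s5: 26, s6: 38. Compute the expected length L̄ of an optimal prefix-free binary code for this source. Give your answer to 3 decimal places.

2.237 bits/symbol

Probabilities are the counts divided by 169.
Repeatedly combine the two least-probable nodes; the expected code length is the sum of the merged weights.
merge 3/169 + 4/169 → 7/169
merge 7/169 + 2/13 → 33/169
merge 33/169 + 38/169 → 71/169
merge 40/169 + 58/169 → 98/169
merge 71/169 + 98/169 → 1
L = 7/169 + 33/169 + 71/169 + 98/169 + 1 = 378/169 ≈ 2.237 bits/symbol.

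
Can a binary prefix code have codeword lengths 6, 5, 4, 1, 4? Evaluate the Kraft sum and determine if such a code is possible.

With common denominator 2^6 = 64: Σ 2^(−ℓᵢ) = 1/64 + 2/64 + 4/64 + 32/64 + 4/64 = 43/64 = 0.671875.
Kraft's inequality requires Σ ≤ 1; here Σ = 0.671875 ≤ 1, so such a prefix code exists.

0.671875; yes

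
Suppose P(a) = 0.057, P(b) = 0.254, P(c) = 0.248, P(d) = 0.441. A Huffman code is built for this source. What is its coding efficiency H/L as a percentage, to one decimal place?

94.3%

Entropy H = −Σ p log₂ p ≈ 1.7575 bits.
Huffman merges: 57/1000+31/125→61/200; 127/500+61/200→559/1000; 441/1000+559/1000→1. L = 233/125 ≈ 1.8640.
Efficiency = H/L = 1.7575/1.8640 = 94.3%.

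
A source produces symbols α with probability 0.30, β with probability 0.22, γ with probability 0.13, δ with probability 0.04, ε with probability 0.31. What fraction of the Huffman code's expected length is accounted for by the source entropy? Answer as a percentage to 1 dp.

96.5%

Entropy H = −Σ p log₂ p ≈ 2.0939 bits.
Huffman merges: 1/25+13/100→17/100; 17/100+11/50→39/100; 3/10+31/100→61/100; 39/100+61/100→1. L = 217/100 ≈ 2.1700.
Efficiency = H/L = 2.0939/2.1700 = 96.5%.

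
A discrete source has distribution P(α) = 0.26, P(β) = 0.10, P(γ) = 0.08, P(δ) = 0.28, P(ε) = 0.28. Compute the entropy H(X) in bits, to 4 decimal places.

H = −Σ pᵢ log₂ pᵢ.
−0.26·log₂(0.26) = 0.5053
−0.10·log₂(0.10) = 0.3322
−0.08·log₂(0.08) = 0.2915
−0.28·log₂(0.28) = 0.5142
−0.28·log₂(0.28) = 0.5142
Sum ≈ 2.1574 → 2.1574 bits.

2.1574 bits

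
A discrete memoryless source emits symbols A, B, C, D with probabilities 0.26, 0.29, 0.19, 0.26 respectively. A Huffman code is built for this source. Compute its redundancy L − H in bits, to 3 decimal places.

Entropy H = −Σ p log₂ p ≈ 1.9837 bits.
Huffman merges: 19/100+13/50→9/20; 13/50+29/100→11/20; 9/20+11/20→1. L = 2 ≈ 2.0000.
L − H = 2.0000 − 1.9837 = 0.016 bits.

0.016 bits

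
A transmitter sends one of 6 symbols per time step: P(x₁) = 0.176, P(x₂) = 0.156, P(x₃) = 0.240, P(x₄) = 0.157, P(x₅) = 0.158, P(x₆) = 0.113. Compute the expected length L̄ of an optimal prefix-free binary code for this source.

Repeatedly combine the two least-probable nodes; the expected code length is the sum of the merged weights.
merge 113/1000 + 39/250 → 269/1000
merge 157/1000 + 79/500 → 63/200
merge 22/125 + 6/25 → 52/125
merge 269/1000 + 63/200 → 73/125
merge 52/125 + 73/125 → 1
L = 269/1000 + 63/200 + 52/125 + 73/125 + 1 = 323/125 = 2.584 bits/symbol.

2.584 bits/symbol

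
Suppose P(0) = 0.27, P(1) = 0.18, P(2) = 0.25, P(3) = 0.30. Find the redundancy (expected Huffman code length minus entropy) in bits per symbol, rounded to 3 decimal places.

0.024 bits

Entropy H = −Σ p log₂ p ≈ 1.9764 bits.
Huffman merges: 9/50+1/4→43/100; 27/100+3/10→57/100; 43/100+57/100→1. L = 2 ≈ 2.0000.
L − H = 2.0000 − 1.9764 = 0.024 bits.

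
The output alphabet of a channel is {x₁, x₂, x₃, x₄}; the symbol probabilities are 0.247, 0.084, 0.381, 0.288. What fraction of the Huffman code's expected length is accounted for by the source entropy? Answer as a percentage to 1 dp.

Entropy H = −Σ p log₂ p ≈ 1.8461 bits.
Huffman merges: 21/250+247/1000→331/1000; 36/125+331/1000→619/1000; 381/1000+619/1000→1. L = 39/20 ≈ 1.9500.
Efficiency = H/L = 1.8461/1.9500 = 94.7%.

94.7%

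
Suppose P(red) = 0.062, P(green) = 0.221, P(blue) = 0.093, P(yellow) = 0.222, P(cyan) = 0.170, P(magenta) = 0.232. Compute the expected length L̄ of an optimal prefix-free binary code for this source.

Repeatedly combine the two least-probable nodes; the expected code length is the sum of the merged weights.
merge 31/500 + 93/1000 → 31/200
merge 31/200 + 17/100 → 13/40
merge 221/1000 + 111/500 → 443/1000
merge 29/125 + 13/40 → 557/1000
merge 443/1000 + 557/1000 → 1
L = 31/200 + 13/40 + 443/1000 + 557/1000 + 1 = 62/25 = 2.48 bits/symbol.

2.48 bits/symbol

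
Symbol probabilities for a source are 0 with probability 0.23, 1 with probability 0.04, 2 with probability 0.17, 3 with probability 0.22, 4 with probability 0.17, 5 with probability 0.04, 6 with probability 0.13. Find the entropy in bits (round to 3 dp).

2.592 bits

H = −Σ pᵢ log₂ pᵢ.
−0.23·log₂(0.23) = 0.4877
−0.04·log₂(0.04) = 0.1858
−0.17·log₂(0.17) = 0.4346
−0.22·log₂(0.22) = 0.4806
−0.17·log₂(0.17) = 0.4346
−0.04·log₂(0.04) = 0.1858
−0.13·log₂(0.13) = 0.3826
Sum ≈ 2.5916 → 2.592 bits.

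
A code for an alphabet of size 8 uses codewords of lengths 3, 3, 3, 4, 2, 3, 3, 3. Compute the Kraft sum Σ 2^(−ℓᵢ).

With common denominator 2^4 = 16: Σ 2^(−ℓᵢ) = 2/16 + 2/16 + 2/16 + 1/16 + 4/16 + 2/16 + 2/16 + 2/16 = 17/16 = 1.0625.

1.0625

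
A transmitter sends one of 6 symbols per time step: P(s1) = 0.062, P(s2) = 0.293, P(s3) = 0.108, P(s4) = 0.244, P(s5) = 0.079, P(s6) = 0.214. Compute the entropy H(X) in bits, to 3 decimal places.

2.376 bits

H = −Σ pᵢ log₂ pᵢ.
−0.062·log₂(0.062) = 0.2487
−0.293·log₂(0.293) = 0.5189
−0.108·log₂(0.108) = 0.3468
−0.244·log₂(0.244) = 0.4966
−0.079·log₂(0.079) = 0.2893
−0.214·log₂(0.214) = 0.4760
Sum ≈ 2.3763 → 2.376 bits.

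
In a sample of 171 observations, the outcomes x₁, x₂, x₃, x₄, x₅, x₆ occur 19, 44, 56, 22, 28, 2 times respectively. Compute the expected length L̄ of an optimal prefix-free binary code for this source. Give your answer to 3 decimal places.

Probabilities are the counts divided by 171.
Repeatedly combine the two least-probable nodes; the expected code length is the sum of the merged weights.
merge 2/171 + 1/9 → 7/57
merge 7/57 + 22/171 → 43/171
merge 28/171 + 43/171 → 71/171
merge 44/171 + 56/171 → 100/171
merge 71/171 + 100/171 → 1
L = 7/57 + 43/171 + 71/171 + 100/171 + 1 = 406/171 ≈ 2.374 bits/symbol.

2.374 bits/symbol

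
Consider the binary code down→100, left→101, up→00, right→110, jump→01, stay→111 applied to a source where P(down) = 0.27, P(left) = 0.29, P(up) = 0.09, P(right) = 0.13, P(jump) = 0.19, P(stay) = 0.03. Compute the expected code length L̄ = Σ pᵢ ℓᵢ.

2.72 bits/symbol

L̄ = Σ pᵢ·ℓᵢ = 0.27·3 + 0.29·3 + 0.09·2 + 0.13·3 + 0.19·2 + 0.03·3 = 2.72 bits/symbol.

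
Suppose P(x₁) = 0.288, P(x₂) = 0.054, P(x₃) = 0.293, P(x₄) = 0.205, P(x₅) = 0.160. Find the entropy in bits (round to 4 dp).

2.1552 bits

H = −Σ pᵢ log₂ pᵢ.
−0.288·log₂(0.288) = 0.5172
−0.054·log₂(0.054) = 0.2274
−0.293·log₂(0.293) = 0.5189
−0.205·log₂(0.205) = 0.4687
−0.160·log₂(0.160) = 0.4230
Sum ≈ 2.1552 → 2.1552 bits.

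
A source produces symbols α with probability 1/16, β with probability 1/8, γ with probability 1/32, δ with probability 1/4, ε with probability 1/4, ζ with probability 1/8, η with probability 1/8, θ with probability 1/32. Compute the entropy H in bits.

Each probability is a power of 1/2, so log₂(1/p) is an integer.
H = Σ p·log₂(1/p) = 1/16·4 + 1/8·3 + 1/32·5 + 1/4·2 + 1/4·2 + 1/8·3 + 1/8·3 + 1/32·5 = 2.6875 bits.

2.6875 bits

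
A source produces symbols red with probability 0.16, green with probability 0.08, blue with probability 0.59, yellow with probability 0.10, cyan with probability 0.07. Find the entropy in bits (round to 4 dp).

H = −Σ pᵢ log₂ pᵢ.
−0.16·log₂(0.16) = 0.4230
−0.08·log₂(0.08) = 0.2915
−0.59·log₂(0.59) = 0.4491
−0.10·log₂(0.10) = 0.3322
−0.07·log₂(0.07) = 0.2686
Sum ≈ 1.7644 → 1.7644 bits.

1.7644 bits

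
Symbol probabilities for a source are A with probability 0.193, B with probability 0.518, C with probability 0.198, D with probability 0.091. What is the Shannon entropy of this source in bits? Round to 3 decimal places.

H = −Σ pᵢ log₂ pᵢ.
−0.193·log₂(0.193) = 0.4581
−0.518·log₂(0.518) = 0.4916
−0.198·log₂(0.198) = 0.4626
−0.091·log₂(0.091) = 0.3147
Sum ≈ 1.7269 → 1.727 bits.

1.727 bits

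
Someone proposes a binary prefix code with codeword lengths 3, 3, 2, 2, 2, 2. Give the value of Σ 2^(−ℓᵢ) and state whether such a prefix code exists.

With common denominator 2^3 = 8: Σ 2^(−ℓᵢ) = 1/8 + 1/8 + 2/8 + 2/8 + 2/8 + 2/8 = 10/8 = 1.25.
Kraft's inequality requires Σ ≤ 1; here Σ = 1.25 > 1, so no such prefix code exists.

1.25; no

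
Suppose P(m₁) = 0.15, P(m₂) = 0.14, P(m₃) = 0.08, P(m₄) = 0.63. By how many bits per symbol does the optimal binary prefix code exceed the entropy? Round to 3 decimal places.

0.071 bits

Entropy H = −Σ p log₂ p ≈ 1.5191 bits.
Huffman merges: 2/25+7/50→11/50; 3/20+11/50→37/100; 37/100+63/100→1. L = 159/100 ≈ 1.5900.
L − H = 1.5900 − 1.5191 = 0.071 bits.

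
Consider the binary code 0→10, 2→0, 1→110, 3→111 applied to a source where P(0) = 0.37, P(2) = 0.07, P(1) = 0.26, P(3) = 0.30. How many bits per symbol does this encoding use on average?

L̄ = Σ pᵢ·ℓᵢ = 0.37·2 + 0.07·1 + 0.26·3 + 0.30·3 = 2.49 bits/symbol.

2.49 bits/symbol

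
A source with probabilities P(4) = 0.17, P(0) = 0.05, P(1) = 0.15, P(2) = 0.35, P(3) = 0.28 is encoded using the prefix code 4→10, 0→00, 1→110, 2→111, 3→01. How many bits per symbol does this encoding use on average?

2.5 bits/symbol

L̄ = Σ pᵢ·ℓᵢ = 0.17·2 + 0.05·2 + 0.15·3 + 0.35·3 + 0.28·2 = 2.5 bits/symbol.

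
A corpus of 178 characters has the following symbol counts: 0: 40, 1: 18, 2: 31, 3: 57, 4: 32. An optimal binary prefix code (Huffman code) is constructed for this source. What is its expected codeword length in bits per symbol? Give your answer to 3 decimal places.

2.275 bits/symbol

Probabilities are the counts divided by 178.
Repeatedly combine the two least-probable nodes; the expected code length is the sum of the merged weights.
merge 9/89 + 31/178 → 49/178
merge 16/89 + 20/89 → 36/89
merge 49/178 + 57/178 → 53/89
merge 36/89 + 53/89 → 1
L = 49/178 + 36/89 + 53/89 + 1 = 405/178 ≈ 2.275 bits/symbol.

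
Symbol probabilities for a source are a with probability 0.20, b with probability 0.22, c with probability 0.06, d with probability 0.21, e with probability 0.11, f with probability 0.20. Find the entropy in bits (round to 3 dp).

H = −Σ pᵢ log₂ pᵢ.
−0.20·log₂(0.20) = 0.4644
−0.22·log₂(0.22) = 0.4806
−0.06·log₂(0.06) = 0.2435
−0.21·log₂(0.21) = 0.4728
−0.11·log₂(0.11) = 0.3503
−0.20·log₂(0.20) = 0.4644
Sum ≈ 2.4760 → 2.476 bits.

2.476 bits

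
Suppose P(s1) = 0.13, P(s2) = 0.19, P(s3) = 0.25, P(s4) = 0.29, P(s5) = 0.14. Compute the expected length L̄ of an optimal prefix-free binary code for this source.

2.27 bits/symbol

Repeatedly combine the two least-probable nodes; the expected code length is the sum of the merged weights.
merge 13/100 + 7/50 → 27/100
merge 19/100 + 1/4 → 11/25
merge 27/100 + 29/100 → 14/25
merge 11/25 + 14/25 → 1
L = 27/100 + 11/25 + 14/25 + 1 = 227/100 = 2.27 bits/symbol.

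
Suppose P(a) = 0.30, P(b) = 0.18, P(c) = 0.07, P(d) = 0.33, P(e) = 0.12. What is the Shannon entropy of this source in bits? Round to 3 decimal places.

2.130 bits

H = −Σ pᵢ log₂ pᵢ.
−0.30·log₂(0.30) = 0.5211
−0.18·log₂(0.18) = 0.4453
−0.07·log₂(0.07) = 0.2686
−0.33·log₂(0.33) = 0.5278
−0.12·log₂(0.12) = 0.3671
Sum ≈ 2.1298 → 2.130 bits.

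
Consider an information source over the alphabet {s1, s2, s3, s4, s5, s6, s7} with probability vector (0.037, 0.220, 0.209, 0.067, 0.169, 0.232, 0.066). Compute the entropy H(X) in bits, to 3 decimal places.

H = −Σ pᵢ log₂ pᵢ.
−0.037·log₂(0.037) = 0.1760
−0.220·log₂(0.220) = 0.4806
−0.209·log₂(0.209) = 0.4720
−0.067·log₂(0.067) = 0.2613
−0.169·log₂(0.169) = 0.4335
−0.232·log₂(0.232) = 0.4890
−0.066·log₂(0.066) = 0.2588
Sum ≈ 2.5711 → 2.571 bits.

2.571 bits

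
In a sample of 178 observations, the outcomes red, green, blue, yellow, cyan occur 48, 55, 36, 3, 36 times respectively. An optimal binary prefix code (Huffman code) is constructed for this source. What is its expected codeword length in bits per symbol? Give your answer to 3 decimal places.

2.219 bits/symbol

Probabilities are the counts divided by 178.
Repeatedly combine the two least-probable nodes; the expected code length is the sum of the merged weights.
merge 3/178 + 18/89 → 39/178
merge 18/89 + 39/178 → 75/178
merge 24/89 + 55/178 → 103/178
merge 75/178 + 103/178 → 1
L = 39/178 + 75/178 + 103/178 + 1 = 395/178 ≈ 2.219 bits/symbol.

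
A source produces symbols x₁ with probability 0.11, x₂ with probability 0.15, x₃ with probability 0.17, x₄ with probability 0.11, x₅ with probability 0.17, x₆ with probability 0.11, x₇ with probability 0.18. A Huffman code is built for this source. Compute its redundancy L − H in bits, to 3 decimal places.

0.044 bits

Entropy H = −Σ p log₂ p ≈ 2.7759 bits.
Huffman merges: 11/100+11/100→11/50; 11/100+3/20→13/50; 17/100+17/100→17/50; 9/50+11/50→2/5; 13/50+17/50→3/5; 2/5+3/5→1. L = 141/50 ≈ 2.8200.
L − H = 2.8200 − 2.7759 = 0.044 bits.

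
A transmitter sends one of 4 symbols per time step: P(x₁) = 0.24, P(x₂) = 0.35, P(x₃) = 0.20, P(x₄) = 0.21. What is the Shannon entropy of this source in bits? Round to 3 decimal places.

H = −Σ pᵢ log₂ pᵢ.
−0.24·log₂(0.24) = 0.4941
−0.35·log₂(0.35) = 0.5301
−0.20·log₂(0.20) = 0.4644
−0.21·log₂(0.21) = 0.4728
Sum ≈ 1.9614 → 1.961 bits.

1.961 bits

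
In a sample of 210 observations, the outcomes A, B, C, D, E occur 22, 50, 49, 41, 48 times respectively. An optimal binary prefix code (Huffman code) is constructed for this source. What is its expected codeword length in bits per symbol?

Probabilities are the counts divided by 210.
Repeatedly combine the two least-probable nodes; the expected code length is the sum of the merged weights.
merge 11/105 + 41/210 → 3/10
merge 8/35 + 7/30 → 97/210
merge 5/21 + 3/10 → 113/210
merge 97/210 + 113/210 → 1
L = 3/10 + 97/210 + 113/210 + 1 = 23/10 = 2.3 bits/symbol.

2.3 bits/symbol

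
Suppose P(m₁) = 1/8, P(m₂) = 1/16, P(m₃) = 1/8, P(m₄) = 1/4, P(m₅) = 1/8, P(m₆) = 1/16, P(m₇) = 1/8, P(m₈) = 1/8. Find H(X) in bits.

Each probability is a power of 1/2, so log₂(1/p) is an integer.
H = Σ p·log₂(1/p) = 1/8·3 + 1/16·4 + 1/8·3 + 1/4·2 + 1/8·3 + 1/16·4 + 1/8·3 + 1/8·3 = 2.875 bits.

2.875 bits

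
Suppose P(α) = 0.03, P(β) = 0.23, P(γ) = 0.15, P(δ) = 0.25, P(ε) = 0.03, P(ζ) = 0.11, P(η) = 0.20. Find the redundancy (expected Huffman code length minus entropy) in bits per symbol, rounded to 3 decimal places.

Entropy H = −Σ p log₂ p ≈ 2.5164 bits.
Huffman merges: 3/100+3/100→3/50; 3/50+11/100→17/100; 3/20+17/100→8/25; 1/5+23/100→43/100; 1/4+8/25→57/100; 43/100+57/100→1. L = 51/20 ≈ 2.5500.
L − H = 2.5500 − 2.5164 = 0.034 bits.

0.034 bits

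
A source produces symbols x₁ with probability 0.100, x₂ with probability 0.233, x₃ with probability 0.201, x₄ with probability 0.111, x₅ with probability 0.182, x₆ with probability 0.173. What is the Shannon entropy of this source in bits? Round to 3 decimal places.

2.524 bits

H = −Σ pᵢ log₂ pᵢ.
−0.100·log₂(0.100) = 0.3322
−0.233·log₂(0.233) = 0.4897
−0.201·log₂(0.201) = 0.4653
−0.111·log₂(0.111) = 0.3520
−0.182·log₂(0.182) = 0.4474
−0.173·log₂(0.173) = 0.4379
Sum ≈ 2.5244 → 2.524 bits.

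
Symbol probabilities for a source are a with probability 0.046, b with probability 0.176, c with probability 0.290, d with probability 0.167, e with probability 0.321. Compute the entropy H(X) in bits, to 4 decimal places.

H = −Σ pᵢ log₂ pᵢ.
−0.046·log₂(0.046) = 0.2043
−0.176·log₂(0.176) = 0.4411
−0.290·log₂(0.290) = 0.5179
−0.167·log₂(0.167) = 0.4312
−0.321·log₂(0.321) = 0.5262
Sum ≈ 2.1208 → 2.1208 bits.

2.1208 bits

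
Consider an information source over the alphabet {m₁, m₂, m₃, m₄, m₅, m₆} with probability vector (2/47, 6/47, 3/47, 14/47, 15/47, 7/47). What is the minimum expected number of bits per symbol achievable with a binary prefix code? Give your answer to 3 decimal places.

2.340 bits/symbol

Repeatedly combine the two least-probable nodes; the expected code length is the sum of the merged weights.
merge 2/47 + 3/47 → 5/47
merge 5/47 + 6/47 → 11/47
merge 7/47 + 11/47 → 18/47
merge 14/47 + 15/47 → 29/47
merge 18/47 + 29/47 → 1
L = 5/47 + 11/47 + 18/47 + 29/47 + 1 = 110/47 ≈ 2.340 bits/symbol.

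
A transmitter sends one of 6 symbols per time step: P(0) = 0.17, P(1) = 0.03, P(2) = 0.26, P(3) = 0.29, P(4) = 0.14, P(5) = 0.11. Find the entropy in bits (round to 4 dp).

H = −Σ pᵢ log₂ pᵢ.
−0.17·log₂(0.17) = 0.4346
−0.03·log₂(0.03) = 0.1518
−0.26·log₂(0.26) = 0.5053
−0.29·log₂(0.29) = 0.5179
−0.14·log₂(0.14) = 0.3971
−0.11·log₂(0.11) = 0.3503
Sum ≈ 2.3569 → 2.3569 bits.

2.3569 bits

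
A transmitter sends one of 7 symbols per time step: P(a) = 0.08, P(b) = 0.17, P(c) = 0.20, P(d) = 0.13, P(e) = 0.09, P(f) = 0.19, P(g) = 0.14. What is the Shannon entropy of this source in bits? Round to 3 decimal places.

H = −Σ pᵢ log₂ pᵢ.
−0.08·log₂(0.08) = 0.2915
−0.17·log₂(0.17) = 0.4346
−0.20·log₂(0.20) = 0.4644
−0.13·log₂(0.13) = 0.3826
−0.09·log₂(0.09) = 0.3127
−0.19·log₂(0.19) = 0.4552
−0.14·log₂(0.14) = 0.3971
Sum ≈ 2.7381 → 2.738 bits.

2.738 bits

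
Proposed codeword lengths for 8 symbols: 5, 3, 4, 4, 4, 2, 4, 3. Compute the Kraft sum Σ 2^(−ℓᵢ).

With common denominator 2^5 = 32: Σ 2^(−ℓᵢ) = 1/32 + 4/32 + 2/32 + 2/32 + 2/32 + 8/32 + 2/32 + 4/32 = 25/32 = 0.78125.

0.78125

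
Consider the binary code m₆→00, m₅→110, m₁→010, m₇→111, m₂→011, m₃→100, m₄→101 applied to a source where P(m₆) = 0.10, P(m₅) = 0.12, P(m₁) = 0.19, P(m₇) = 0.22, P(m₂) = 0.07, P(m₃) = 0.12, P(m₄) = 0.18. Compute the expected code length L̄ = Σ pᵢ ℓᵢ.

L̄ = Σ pᵢ·ℓᵢ = 0.10·2 + 0.12·3 + 0.19·3 + 0.22·3 + 0.07·3 + 0.12·3 + 0.18·3 = 2.9 bits/symbol.

2.9 bits/symbol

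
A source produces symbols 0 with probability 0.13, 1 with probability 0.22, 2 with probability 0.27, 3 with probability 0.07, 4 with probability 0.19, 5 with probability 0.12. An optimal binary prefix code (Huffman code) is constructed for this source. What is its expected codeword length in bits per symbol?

2.51 bits/symbol

Repeatedly combine the two least-probable nodes; the expected code length is the sum of the merged weights.
merge 7/100 + 3/25 → 19/100
merge 13/100 + 19/100 → 8/25
merge 19/100 + 11/50 → 41/100
merge 27/100 + 8/25 → 59/100
merge 41/100 + 59/100 → 1
L = 19/100 + 8/25 + 41/100 + 59/100 + 1 = 251/100 = 2.51 bits/symbol.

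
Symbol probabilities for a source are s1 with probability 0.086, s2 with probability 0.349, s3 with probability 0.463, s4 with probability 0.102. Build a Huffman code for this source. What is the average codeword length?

Repeatedly combine the two least-probable nodes; the expected code length is the sum of the merged weights.
merge 43/500 + 51/500 → 47/250
merge 47/250 + 349/1000 → 537/1000
merge 463/1000 + 537/1000 → 1
L = 47/250 + 537/1000 + 1 = 69/40 = 1.725 bits/symbol.

1.725 bits/symbol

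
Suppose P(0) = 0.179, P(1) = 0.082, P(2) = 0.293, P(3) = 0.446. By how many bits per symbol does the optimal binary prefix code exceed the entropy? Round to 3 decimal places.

Entropy H = −Σ p log₂ p ≈ 1.7786 bits.
Huffman merges: 41/500+179/1000→261/1000; 261/1000+293/1000→277/500; 223/500+277/500→1. L = 363/200 ≈ 1.8150.
L − H = 1.8150 − 1.7786 = 0.036 bits.

0.036 bits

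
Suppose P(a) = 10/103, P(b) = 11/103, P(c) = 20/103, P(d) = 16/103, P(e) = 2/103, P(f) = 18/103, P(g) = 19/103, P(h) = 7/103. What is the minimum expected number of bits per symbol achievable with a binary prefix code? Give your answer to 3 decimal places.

Repeatedly combine the two least-probable nodes; the expected code length is the sum of the merged weights.
merge 2/103 + 7/103 → 9/103
merge 9/103 + 10/103 → 19/103
merge 11/103 + 16/103 → 27/103
merge 18/103 + 19/103 → 37/103
merge 19/103 + 20/103 → 39/103
merge 27/103 + 37/103 → 64/103
merge 39/103 + 64/103 → 1
L = 9/103 + 19/103 + 27/103 + 37/103 + 39/103 + 64/103 + 1 = 298/103 ≈ 2.893 bits/symbol.

2.893 bits/symbol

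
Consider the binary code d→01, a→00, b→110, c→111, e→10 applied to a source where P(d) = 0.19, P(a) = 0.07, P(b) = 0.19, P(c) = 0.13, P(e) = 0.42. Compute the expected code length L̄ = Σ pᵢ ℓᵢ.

L̄ = Σ pᵢ·ℓᵢ = 0.19·2 + 0.07·2 + 0.19·3 + 0.13·3 + 0.42·2 = 2.32 bits/symbol.

2.32 bits/symbol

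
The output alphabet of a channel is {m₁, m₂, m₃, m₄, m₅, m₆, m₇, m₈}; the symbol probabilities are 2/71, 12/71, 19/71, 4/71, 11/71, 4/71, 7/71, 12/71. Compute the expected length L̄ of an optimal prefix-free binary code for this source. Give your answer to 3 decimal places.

Repeatedly combine the two least-probable nodes; the expected code length is the sum of the merged weights.
merge 2/71 + 4/71 → 6/71
merge 4/71 + 6/71 → 10/71
merge 7/71 + 10/71 → 17/71
merge 11/71 + 12/71 → 23/71
merge 12/71 + 17/71 → 29/71
merge 19/71 + 23/71 → 42/71
merge 29/71 + 42/71 → 1
L = 6/71 + 10/71 + 17/71 + 23/71 + 29/71 + 42/71 + 1 = 198/71 ≈ 2.789 bits/symbol.

2.789 bits/symbol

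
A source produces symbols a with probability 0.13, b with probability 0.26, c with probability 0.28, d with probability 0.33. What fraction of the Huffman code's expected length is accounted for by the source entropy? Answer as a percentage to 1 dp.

96.5%

Entropy H = −Σ p log₂ p ≈ 1.9300 bits.
Huffman merges: 13/100+13/50→39/100; 7/25+33/100→61/100; 39/100+61/100→1. L = 2 ≈ 2.0000.
Efficiency = H/L = 1.9300/2.0000 = 96.5%.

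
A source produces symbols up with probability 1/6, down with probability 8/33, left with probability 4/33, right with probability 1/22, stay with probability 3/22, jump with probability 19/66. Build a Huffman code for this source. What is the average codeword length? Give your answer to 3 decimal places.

Repeatedly combine the two least-probable nodes; the expected code length is the sum of the merged weights.
merge 1/22 + 4/33 → 1/6
merge 3/22 + 1/6 → 10/33
merge 1/6 + 8/33 → 9/22
merge 19/66 + 10/33 → 13/22
merge 9/22 + 13/22 → 1
L = 1/6 + 10/33 + 9/22 + 13/22 + 1 = 163/66 ≈ 2.470 bits/symbol.

2.470 bits/symbol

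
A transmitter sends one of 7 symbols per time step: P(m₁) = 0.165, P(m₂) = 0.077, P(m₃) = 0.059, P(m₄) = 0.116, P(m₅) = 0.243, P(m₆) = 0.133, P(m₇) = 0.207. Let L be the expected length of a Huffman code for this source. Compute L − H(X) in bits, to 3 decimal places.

Entropy H = −Σ p log₂ p ≈ 2.6686 bits.
Huffman merges: 59/1000+77/1000→17/125; 29/250+133/1000→249/1000; 17/125+33/200→301/1000; 207/1000+243/1000→9/20; 249/1000+301/1000→11/20; 9/20+11/20→1. L = 1343/500 ≈ 2.6860.
L − H = 2.6860 − 2.6686 = 0.017 bits.

0.017 bits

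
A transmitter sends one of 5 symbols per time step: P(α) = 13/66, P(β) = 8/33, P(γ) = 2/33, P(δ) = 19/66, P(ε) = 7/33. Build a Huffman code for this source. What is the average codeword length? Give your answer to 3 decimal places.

Repeatedly combine the two least-probable nodes; the expected code length is the sum of the merged weights.
merge 2/33 + 13/66 → 17/66
merge 7/33 + 8/33 → 5/11
merge 17/66 + 19/66 → 6/11
merge 5/11 + 6/11 → 1
L = 17/66 + 5/11 + 6/11 + 1 = 149/66 ≈ 2.258 bits/symbol.

2.258 bits/symbol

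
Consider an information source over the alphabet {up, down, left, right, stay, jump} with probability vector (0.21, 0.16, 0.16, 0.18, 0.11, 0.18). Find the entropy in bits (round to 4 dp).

H = −Σ pᵢ log₂ pᵢ.
−0.21·log₂(0.21) = 0.4728
−0.16·log₂(0.16) = 0.4230
−0.16·log₂(0.16) = 0.4230
−0.18·log₂(0.18) = 0.4453
−0.11·log₂(0.11) = 0.3503
−0.18·log₂(0.18) = 0.4453
Sum ≈ 2.5598 → 2.5598 bits.

2.5598 bits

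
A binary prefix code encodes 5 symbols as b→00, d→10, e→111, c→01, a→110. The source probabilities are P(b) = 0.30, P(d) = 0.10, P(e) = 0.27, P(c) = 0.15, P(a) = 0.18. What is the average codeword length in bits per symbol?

2.45 bits/symbol

L̄ = Σ pᵢ·ℓᵢ = 0.30·2 + 0.10·2 + 0.27·3 + 0.15·2 + 0.18·3 = 2.45 bits/symbol.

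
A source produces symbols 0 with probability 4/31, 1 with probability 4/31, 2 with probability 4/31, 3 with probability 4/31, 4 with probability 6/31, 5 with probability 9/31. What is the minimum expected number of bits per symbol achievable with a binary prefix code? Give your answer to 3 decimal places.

2.516 bits/symbol

Repeatedly combine the two least-probable nodes; the expected code length is the sum of the merged weights.
merge 4/31 + 4/31 → 8/31
merge 4/31 + 4/31 → 8/31
merge 6/31 + 8/31 → 14/31
merge 8/31 + 9/31 → 17/31
merge 14/31 + 17/31 → 1
L = 8/31 + 8/31 + 14/31 + 17/31 + 1 = 78/31 ≈ 2.516 bits/symbol.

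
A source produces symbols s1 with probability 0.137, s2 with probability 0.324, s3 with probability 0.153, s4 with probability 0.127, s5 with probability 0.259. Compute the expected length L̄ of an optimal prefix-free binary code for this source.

Repeatedly combine the two least-probable nodes; the expected code length is the sum of the merged weights.
merge 127/1000 + 137/1000 → 33/125
merge 153/1000 + 259/1000 → 103/250
merge 33/125 + 81/250 → 147/250
merge 103/250 + 147/250 → 1
L = 33/125 + 103/250 + 147/250 + 1 = 283/125 = 2.264 bits/symbol.

2.264 bits/symbol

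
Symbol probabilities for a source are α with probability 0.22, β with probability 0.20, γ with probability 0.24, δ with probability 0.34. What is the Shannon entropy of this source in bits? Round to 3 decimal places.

H = −Σ pᵢ log₂ pᵢ.
−0.22·log₂(0.22) = 0.4806
−0.20·log₂(0.20) = 0.4644
−0.24·log₂(0.24) = 0.4941
−0.34·log₂(0.34) = 0.5292
Sum ≈ 1.9683 → 1.968 bits.

1.968 bits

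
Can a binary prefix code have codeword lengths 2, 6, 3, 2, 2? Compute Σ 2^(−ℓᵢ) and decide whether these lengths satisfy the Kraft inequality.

With common denominator 2^6 = 64: Σ 2^(−ℓᵢ) = 16/64 + 1/64 + 8/64 + 16/64 + 16/64 = 57/64 = 0.890625.
Kraft's inequality requires Σ ≤ 1; here Σ = 0.890625 ≤ 1, so such a prefix code exists.

0.890625; yes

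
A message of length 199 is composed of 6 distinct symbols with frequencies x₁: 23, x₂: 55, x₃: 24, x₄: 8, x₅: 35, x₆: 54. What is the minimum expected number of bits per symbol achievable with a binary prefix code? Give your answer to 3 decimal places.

Probabilities are the counts divided by 199.
Repeatedly combine the two least-probable nodes; the expected code length is the sum of the merged weights.
merge 8/199 + 23/199 → 31/199
merge 24/199 + 31/199 → 55/199
merge 35/199 + 54/199 → 89/199
merge 55/199 + 55/199 → 110/199
merge 89/199 + 110/199 → 1
L = 31/199 + 55/199 + 89/199 + 110/199 + 1 = 484/199 ≈ 2.432 bits/symbol.

2.432 bits/symbol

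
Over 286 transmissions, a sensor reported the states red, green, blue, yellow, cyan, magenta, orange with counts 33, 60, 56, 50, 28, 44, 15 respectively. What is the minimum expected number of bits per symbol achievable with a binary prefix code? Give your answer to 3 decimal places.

Probabilities are the counts divided by 286.
Repeatedly combine the two least-probable nodes; the expected code length is the sum of the merged weights.
merge 15/286 + 14/143 → 43/286
merge 3/26 + 43/286 → 38/143
merge 2/13 + 25/143 → 47/143
merge 28/143 + 30/143 → 58/143
merge 38/143 + 47/143 → 85/143
merge 58/143 + 85/143 → 1
L = 43/286 + 38/143 + 47/143 + 58/143 + 85/143 + 1 = 785/286 ≈ 2.745 bits/symbol.

2.745 bits/symbol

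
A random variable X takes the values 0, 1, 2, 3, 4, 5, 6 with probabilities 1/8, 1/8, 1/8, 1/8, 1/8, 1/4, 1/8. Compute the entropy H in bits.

Each probability is a power of 1/2, so log₂(1/p) is an integer.
H = Σ p·log₂(1/p) = 1/8·3 + 1/8·3 + 1/8·3 + 1/8·3 + 1/8·3 + 1/4·2 + 1/8·3 = 2.75 bits.

2.75 bits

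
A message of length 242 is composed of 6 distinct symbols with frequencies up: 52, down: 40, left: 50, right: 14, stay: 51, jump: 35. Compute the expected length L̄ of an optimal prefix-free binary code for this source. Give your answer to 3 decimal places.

Probabilities are the counts divided by 242.
Repeatedly combine the two least-probable nodes; the expected code length is the sum of the merged weights.
merge 7/121 + 35/242 → 49/242
merge 20/121 + 49/242 → 89/242
merge 25/121 + 51/242 → 101/242
merge 26/121 + 89/242 → 141/242
merge 101/242 + 141/242 → 1
L = 49/242 + 89/242 + 101/242 + 141/242 + 1 = 311/121 ≈ 2.570 bits/symbol.

2.570 bits/symbol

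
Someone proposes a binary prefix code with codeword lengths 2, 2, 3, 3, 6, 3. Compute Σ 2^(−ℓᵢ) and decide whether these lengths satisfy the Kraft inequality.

With common denominator 2^6 = 64: Σ 2^(−ℓᵢ) = 16/64 + 16/64 + 8/64 + 8/64 + 1/64 + 8/64 = 57/64 = 0.890625.
Kraft's inequality requires Σ ≤ 1; here Σ = 0.890625 ≤ 1, so such a prefix code exists.

0.890625; yes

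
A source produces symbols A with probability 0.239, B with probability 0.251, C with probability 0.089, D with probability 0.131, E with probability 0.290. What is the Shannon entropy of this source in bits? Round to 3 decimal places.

2.207 bits

H = −Σ pᵢ log₂ pᵢ.
−0.239·log₂(0.239) = 0.4935
−0.251·log₂(0.251) = 0.5006
−0.089·log₂(0.089) = 0.3106
−0.131·log₂(0.131) = 0.3841
−0.290·log₂(0.290) = 0.5179
Sum ≈ 2.2067 → 2.207 bits.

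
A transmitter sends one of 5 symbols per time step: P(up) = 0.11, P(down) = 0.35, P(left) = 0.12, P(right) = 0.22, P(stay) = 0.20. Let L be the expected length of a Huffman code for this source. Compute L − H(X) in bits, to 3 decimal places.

Entropy H = −Σ p log₂ p ≈ 2.1924 bits.
Huffman merges: 11/100+3/25→23/100; 1/5+11/50→21/50; 23/100+7/20→29/50; 21/50+29/50→1. L = 223/100 ≈ 2.2300.
L − H = 2.2300 − 2.1924 = 0.038 bits.

0.038 bits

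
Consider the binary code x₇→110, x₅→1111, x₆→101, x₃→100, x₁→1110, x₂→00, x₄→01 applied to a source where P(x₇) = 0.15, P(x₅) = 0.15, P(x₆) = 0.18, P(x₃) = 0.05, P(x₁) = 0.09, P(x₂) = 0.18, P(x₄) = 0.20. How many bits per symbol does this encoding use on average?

2.86 bits/symbol

L̄ = Σ pᵢ·ℓᵢ = 0.15·3 + 0.15·4 + 0.18·3 + 0.05·3 + 0.09·4 + 0.18·2 + 0.20·2 = 2.86 bits/symbol.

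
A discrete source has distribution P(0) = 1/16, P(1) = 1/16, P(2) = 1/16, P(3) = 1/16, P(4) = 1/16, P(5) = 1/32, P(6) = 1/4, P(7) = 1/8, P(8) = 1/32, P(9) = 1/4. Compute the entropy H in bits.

2.9375 bits

Each probability is a power of 1/2, so log₂(1/p) is an integer.
H = Σ p·log₂(1/p) = 1/16·4 + 1/16·4 + 1/16·4 + 1/16·4 + 1/16·4 + 1/32·5 + 1/4·2 + 1/8·3 + 1/32·5 + 1/4·2 = 2.9375 bits.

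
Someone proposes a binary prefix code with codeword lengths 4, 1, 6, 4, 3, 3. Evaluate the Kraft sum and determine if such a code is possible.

With common denominator 2^6 = 64: Σ 2^(−ℓᵢ) = 4/64 + 32/64 + 1/64 + 4/64 + 8/64 + 8/64 = 57/64 = 0.890625.
Kraft's inequality requires Σ ≤ 1; here Σ = 0.890625 ≤ 1, so such a prefix code exists.

0.890625; yes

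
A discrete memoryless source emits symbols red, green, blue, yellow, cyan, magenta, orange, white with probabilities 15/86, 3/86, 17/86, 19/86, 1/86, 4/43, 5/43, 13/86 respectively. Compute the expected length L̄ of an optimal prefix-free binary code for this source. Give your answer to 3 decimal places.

2.767 bits/symbol

Repeatedly combine the two least-probable nodes; the expected code length is the sum of the merged weights.
merge 1/86 + 3/86 → 2/43
merge 2/43 + 4/43 → 6/43
merge 5/43 + 6/43 → 11/43
merge 13/86 + 15/86 → 14/43
merge 17/86 + 19/86 → 18/43
merge 11/43 + 14/43 → 25/43
merge 18/43 + 25/43 → 1
L = 2/43 + 6/43 + 11/43 + 14/43 + 18/43 + 25/43 + 1 = 119/43 ≈ 2.767 bits/symbol.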